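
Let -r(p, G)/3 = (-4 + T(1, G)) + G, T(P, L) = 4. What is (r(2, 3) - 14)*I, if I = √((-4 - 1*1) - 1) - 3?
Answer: 69 - 23*I*√6 ≈ 69.0 - 56.338*I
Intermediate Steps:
r(p, G) = -3*G (r(p, G) = -3*((-4 + 4) + G) = -3*(0 + G) = -3*G)
I = -3 + I*√6 (I = √((-4 - 1) - 1) - 3 = √(-5 - 1) - 3 = √(-6) - 3 = I*√6 - 3 = -3 + I*√6 ≈ -3.0 + 2.4495*I)
(r(2, 3) - 14)*I = (-3*3 - 14)*(-3 + I*√6) = (-9 - 14)*(-3 + I*√6) = -23*(-3 + I*√6) = 69 - 23*I*√6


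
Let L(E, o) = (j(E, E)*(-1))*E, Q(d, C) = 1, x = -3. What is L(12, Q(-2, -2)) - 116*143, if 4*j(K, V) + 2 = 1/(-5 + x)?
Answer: -132653/8 ≈ -16582.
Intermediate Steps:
j(K, V) = -17/32 (j(K, V) = -½ + 1/(4*(-5 - 3)) = -½ + (¼)/(-8) = -½ + (¼)*(-⅛) = -½ - 1/32 = -17/32)
L(E, o) = 17*E/32 (L(E, o) = (-17/32*(-1))*E = 17*E/32)
L(12, Q(-2, -2)) - 116*143 = (17/32)*12 - 116*143 = 51/8 - 16588 = -132653/8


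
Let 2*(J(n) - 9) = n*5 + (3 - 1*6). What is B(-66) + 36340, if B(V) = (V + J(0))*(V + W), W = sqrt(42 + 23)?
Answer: 40201 - 117*sqrt(65)/2 ≈ 39729.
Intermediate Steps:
J(n) = 15/2 + 5*n/2 (J(n) = 9 + (n*5 + (3 - 1*6))/2 = 9 + (5*n + (3 - 6))/2 = 9 + (5*n - 3)/2 = 9 + (-3 + 5*n)/2 = 9 + (-3/2 + 5*n/2) = 15/2 + 5*n/2)
W = sqrt(65) ≈ 8.0623
B(V) = (15/2 + V)*(V + sqrt(65)) (B(V) = (V + (15/2 + (5/2)*0))*(V + sqrt(65)) = (V + (15/2 + 0))*(V + sqrt(65)) = (V + 15/2)*(V + sqrt(65)) = (15/2 + V)*(V + sqrt(65)))
B(-66) + 36340 = ((-66)**2 + (15/2)*(-66) + 15*sqrt(65)/2 - 66*sqrt(65)) + 36340 = (4356 - 495 + 15*sqrt(65)/2 - 66*sqrt(65)) + 36340 = (3861 - 117*sqrt(65)/2) + 36340 = 40201 - 117*sqrt(65)/2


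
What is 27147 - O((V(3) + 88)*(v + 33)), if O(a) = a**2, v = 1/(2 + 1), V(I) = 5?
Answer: -9582853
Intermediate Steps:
v = 1/3 ≈ 0.33333
27147 - O((V(3) + 88)*(v + 33)) = 27147 - ((5 + 88)*(1/3 + 33))**2 = 27147 - (93*(100/3))**2 = 27147 - 1*3100**2 = 27147 - 1*9610000 = 27147 - 9610000 = -9582853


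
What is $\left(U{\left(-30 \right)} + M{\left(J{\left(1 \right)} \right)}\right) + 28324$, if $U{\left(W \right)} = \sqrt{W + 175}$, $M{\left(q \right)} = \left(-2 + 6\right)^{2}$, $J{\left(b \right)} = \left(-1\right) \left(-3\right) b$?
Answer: $28340 + \sqrt{145} \approx 28352.0$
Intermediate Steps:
$J{\left(b \right)} = 3 b$
$M{\left(q \right)} = 16$ ($M{\left(q \right)} = 4^{2} = 16$)
$U{\left(W \right)} = \sqrt{175 + W}$
$\left(U{\left(-30 \right)} + M{\left(J{\left(1 \right)} \right)}\right) + 28324 = \left(\sqrt{175 - 30} + 16\right) + 28324 = \left(\sqrt{145} + 16\right) + 28324 = \left(16 + \sqrt{145}\right) + 28324 = 28340 + \sqrt{145}$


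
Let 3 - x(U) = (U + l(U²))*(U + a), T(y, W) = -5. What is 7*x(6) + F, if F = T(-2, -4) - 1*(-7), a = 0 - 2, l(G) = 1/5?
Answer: -753/5 ≈ -150.60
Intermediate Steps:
l(G) = ⅕
a = -2
F = 2 (F = -5 - 1*(-7) = -5 + 7 = 2)
x(U) = 3 - (-2 + U)*(⅕ + U) (x(U) = 3 - (U + ⅕)*(U - 2) = 3 - (⅕ + U)*(-2 + U) = 3 - (-2 + U)*(⅕ + U))
7*x(6) + F = 7*(17/5 - 1*6² + (9/5)*6) + 2 = 7*(17/5 - 1*36 + 54/5) + 2 = 7*(17/5 - 36 + 54/5) + 2 = 7*(-109/5) + 2 = -763/5 + 2 = -753/5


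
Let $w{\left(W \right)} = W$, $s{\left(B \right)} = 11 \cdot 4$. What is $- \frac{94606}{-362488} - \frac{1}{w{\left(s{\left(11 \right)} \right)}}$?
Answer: $\frac{237511}{996842} \approx 0.23826$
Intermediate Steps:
$s{\left(B \right)} = 44$
$- \frac{94606}{-362488} - \frac{1}{w{\left(s{\left(11 \right)} \right)}} = - \frac{94606}{-362488} - \frac{1}{44} = \left(-94606\right) \left(- \frac{1}{362488}\right) - \frac{1}{44} = \frac{47303}{181244} - \frac{1}{44} = \frac{237511}{996842}$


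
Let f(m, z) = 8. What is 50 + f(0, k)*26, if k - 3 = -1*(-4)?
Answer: 258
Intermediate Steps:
k = 7 (k = 3 - 1*(-4) = 3 + 4 = 7)
50 + f(0, k)*26 = 50 + 8*26 = 50 + 208 = 258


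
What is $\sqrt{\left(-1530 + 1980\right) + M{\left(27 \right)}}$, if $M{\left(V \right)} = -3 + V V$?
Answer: $14 \sqrt{6} \approx 34.293$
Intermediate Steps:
$M{\left(V \right)} = -3 + V^{2}$
$\sqrt{\left(-1530 + 1980\right) + M{\left(27 \right)}} = \sqrt{\left(-1530 + 1980\right) - \left(3 - 27^{2}\right)} = \sqrt{450 + \left(-3 + 729\right)} = \sqrt{450 + 726} = \sqrt{1176} = 14 \sqrt{6}$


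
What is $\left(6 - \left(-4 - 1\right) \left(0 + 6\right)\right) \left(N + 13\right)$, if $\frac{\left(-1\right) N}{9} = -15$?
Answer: $5328$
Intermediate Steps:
$N = 135$ ($N = \left(-9\right) \left(-15\right) = 135$)
$\left(6 - \left(-4 - 1\right) \left(0 + 6\right)\right) \left(N + 13\right) = \left(6 - \left(-4 - 1\right) \left(0 + 6\right)\right) \left(135 + 13\right) = \left(6 - \left(-5\right) 6\right) 148 = \left(6 - -30\right) 148 = \left(6 + 30\right) 148 = 36 \cdot 148 = 5328$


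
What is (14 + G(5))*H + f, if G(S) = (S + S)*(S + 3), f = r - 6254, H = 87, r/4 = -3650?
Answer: -12676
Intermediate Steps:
r = -14600 (r = 4*(-3650) = -14600)
f = -20854 (f = -14600 - 6254 = -20854)
G(S) = 2*S*(3 + S) (G(S) = (2*S)*(3 + S) = 2*S*(3 + S))
(14 + G(5))*H + f = (14 + 2*5*(3 + 5))*87 - 20854 = (14 + 2*5*8)*87 - 20854 = (14 + 80)*87 - 20854 = 94*87 - 20854 = 8178 - 20854 = -12676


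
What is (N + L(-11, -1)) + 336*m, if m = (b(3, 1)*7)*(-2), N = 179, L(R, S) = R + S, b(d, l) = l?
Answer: -4537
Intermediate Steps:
m = -14 (m = (1*7)*(-2) = 7*(-2) = -14)
(N + L(-11, -1)) + 336*m = (179 + (-11 - 1)) + 336*(-14) = (179 - 12) - 4704 = 167 - 4704 = -4537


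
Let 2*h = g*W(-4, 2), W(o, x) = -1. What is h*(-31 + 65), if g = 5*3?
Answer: -255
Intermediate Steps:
g = 15
h = -15/2 (h = (15*(-1))/2 = (1/2)*(-15) = -15/2 ≈ -7.5000)
h*(-31 + 65) = -15*(-31 + 65)/2 = -15/2*34 = -255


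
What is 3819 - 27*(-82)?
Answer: 6033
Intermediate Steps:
3819 - 27*(-82) = 3819 - 1*(-2214) = 3819 + 2214 = 6033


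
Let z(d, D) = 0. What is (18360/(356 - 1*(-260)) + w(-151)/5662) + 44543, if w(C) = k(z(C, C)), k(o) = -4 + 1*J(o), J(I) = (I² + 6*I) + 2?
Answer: 9716292009/217987 ≈ 44573.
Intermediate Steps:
J(I) = 2 + I² + 6*I
k(o) = -2 + o² + 6*o (k(o) = -4 + 1*(2 + o² + 6*o) = -4 + (2 + o² + 6*o) = -2 + o² + 6*o)
w(C) = -2 (w(C) = -2 + 0² + 6*0 = -2 + 0 + 0 = -2)
(18360/(356 - 1*(-260)) + w(-151)/5662) + 44543 = (18360/(356 - 1*(-260)) - 2/5662) + 44543 = (18360/(356 + 260) - 2*1/5662) + 44543 = (18360/616 - 1/2831) + 44543 = (18360*(1/616) - 1/2831) + 44543 = (2295/77 - 1/2831) + 44543 = 6497068/217987 + 44543 = 9716292009/217987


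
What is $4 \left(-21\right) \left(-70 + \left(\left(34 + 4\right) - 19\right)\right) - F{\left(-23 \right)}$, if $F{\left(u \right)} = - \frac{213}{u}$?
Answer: $\frac{98319}{23} \approx 4274.7$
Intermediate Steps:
$4 \left(-21\right) \left(-70 + \left(\left(34 + 4\right) - 19\right)\right) - F{\left(-23 \right)} = 4 \left(-21\right) \left(-70 + \left(\left(34 + 4\right) - 19\right)\right) - - \frac{213}{-23} = - 84 \left(-70 + \left(38 - 19\right)\right) - \left(-213\right) \left(- \frac{1}{23}\right) = - 84 \left(-70 + 19\right) - \frac{213}{23} = \left(-84\right) \left(-51\right) - \frac{213}{23} = 4284 - \frac{213}{23} = \frac{98319}{23}$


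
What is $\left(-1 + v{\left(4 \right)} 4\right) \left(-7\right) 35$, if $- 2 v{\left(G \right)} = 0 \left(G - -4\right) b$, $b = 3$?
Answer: $245$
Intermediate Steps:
$v{\left(G \right)} = 0$ ($v{\left(G \right)} = - \frac{0 \left(G - -4\right) 3}{2} = - \frac{0 \left(G + 4\right) 3}{2} = - \frac{0 \left(4 + G\right) 3}{2} = - \frac{0 \cdot 3}{2} = \left(- \frac{1}{2}\right) 0 = 0$)
$\left(-1 + v{\left(4 \right)} 4\right) \left(-7\right) 35 = \left(-1 + 0 \cdot 4\right) \left(-7\right) 35 = \left(-1 + 0\right) \left(-7\right) 35 = \left(-1\right) \left(-7\right) 35 = 7 \cdot 35 = 245$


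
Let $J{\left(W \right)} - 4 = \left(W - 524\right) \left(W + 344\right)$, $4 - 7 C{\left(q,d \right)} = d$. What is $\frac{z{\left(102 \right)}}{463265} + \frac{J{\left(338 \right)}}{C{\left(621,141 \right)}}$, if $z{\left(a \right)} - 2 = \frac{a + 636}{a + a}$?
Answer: $\frac{13985888841527}{2157888370} \approx 6481.3$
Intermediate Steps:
$C{\left(q,d \right)} = \frac{4}{7} - \frac{d}{7}$
$z{\left(a \right)} = 2 + \frac{636 + a}{2 a}$ ($z{\left(a \right)} = 2 + \frac{a + 636}{a + a} = 2 + \frac{636 + a}{2 a}$)
$J{\left(W \right)} = 4 + \left(-524 + W\right) \left(344 + W\right)$ ($J{\left(W \right)} = 4 + \left(W - 524\right) \left(W + 344\right) = 4 + \left(W - 524\right) \left(344 + W\right) = 4 + \left(-524 + W\right) \left(344 + W\right)$)
$\frac{z{\left(102 \right)}}{463265} + \frac{J{\left(338 \right)}}{C{\left(621,141 \right)}} = \frac{\frac{5}{2} + \frac{318}{102}}{463265} + \frac{-180252 + 338^{2} - 60840}{\frac{4}{7} - \frac{141}{7}} = \left(\frac{5}{2} + 318 \cdot \frac{1}{102}\right) \frac{1}{463265} + \frac{-180252 + 114244 - 60840}{\frac{4}{7} - \frac{141}{7}} = \left(\frac{5}{2} + \frac{53}{17}\right) \frac{1}{463265} - \frac{126848}{- \frac{137}{7}} = \frac{191}{34} \cdot \frac{1}{463265} - - \frac{887936}{137} = \frac{191}{15751010} + \frac{887936}{137} = \frac{13985888841527}{2157888370}$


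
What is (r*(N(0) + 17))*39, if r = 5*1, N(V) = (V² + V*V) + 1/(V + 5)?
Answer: 3354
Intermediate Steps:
N(V) = 1/(5 + V) + 2*V² (N(V) = (V² + V²) + 1/(5 + V) = 2*V² + 1/(5 + V) = 1/(5 + V) + 2*V²)
r = 5
(r*(N(0) + 17))*39 = (5*((1 + 2*0³ + 10*0²)/(5 + 0) + 17))*39 = (5*((1 + 2*0 + 10*0)/5 + 17))*39 = (5*((1 + 0 + 0)/5 + 17))*39 = (5*((⅕)*1 + 17))*39 = (5*(⅕ + 17))*39 = (5*(86/5))*39 = 86*39 = 3354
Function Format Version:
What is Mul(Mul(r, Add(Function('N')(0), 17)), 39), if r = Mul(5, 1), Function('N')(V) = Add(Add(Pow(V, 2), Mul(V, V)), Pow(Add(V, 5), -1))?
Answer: 3354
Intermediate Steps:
Function('N')(V) = Add(Pow(Add(5, V), -1), Mul(2, Pow(V, 2))) (Function('N')(V) = Add(Add(Pow(V, 2), Pow(V, 2)), Pow(Add(5, V), -1)) = Add(Mul(2, Pow(V, 2)), Pow(Add(5, V), -1)) = Add(Pow(Add(5, V), -1), Mul(2, Pow(V, 2))))
r = 5
Mul(Mul(r, Add(Function('N')(0), 17)), 39) = Mul(Mul(5, Add(Mul(Pow(Add(5, 0), -1), Add(1, Mul(2, Pow(0, 3)), Mul(10, Pow(0, 2)))), 17)), 39) = Mul(Mul(5, Add(Mul(Pow(5, -1), Add(1, Mul(2, 0), Mul(10, 0))), 17)), 39) = Mul(Mul(5, Add(Mul(Rational(1, 5), Add(1, 0, 0)), 17)), 39) = Mul(Mul(5, Add(Mul(Rational(1, 5), 1), 17)), 39) = Mul(Mul(5, Add(Rational(1, 5), 17)), 39) = Mul(Mul(5, Rational(86, 5)), 39) = Mul(86, 39) = 3354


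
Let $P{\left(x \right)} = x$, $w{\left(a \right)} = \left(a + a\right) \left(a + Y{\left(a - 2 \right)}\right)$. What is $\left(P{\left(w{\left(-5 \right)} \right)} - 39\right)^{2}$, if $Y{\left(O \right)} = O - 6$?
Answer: $19881$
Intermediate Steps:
$Y{\left(O \right)} = -6 + O$ ($Y{\left(O \right)} = O - 6 = -6 + O$)
$w{\left(a \right)} = 2 a \left(-8 + 2 a\right)$ ($w{\left(a \right)} = \left(a + a\right) \left(a + \left(-6 + \left(a - 2\right)\right)\right) = 2 a \left(a + \left(-6 + \left(a - 2\right)\right)\right) = 2 a \left(a + \left(-6 + \left(-2 + a\right)\right)\right) = 2 a \left(a + \left(-8 + a\right)\right) = 2 a \left(-8 + 2 a\right)$)
$\left(P{\left(w{\left(-5 \right)} \right)} - 39\right)^{2} = \left(4 \left(-5\right) \left(-4 - 5\right) - 39\right)^{2} = \left(4 \left(-5\right) \left(-9\right) - 39\right)^{2} = \left(180 - 39\right)^{2} = 141^{2} = 19881$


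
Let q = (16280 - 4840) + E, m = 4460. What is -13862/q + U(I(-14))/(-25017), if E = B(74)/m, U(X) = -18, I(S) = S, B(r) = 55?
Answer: -3553438190/2934318981 ≈ -1.2110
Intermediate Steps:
E = 11/892 (E = 55/4460 = 55*(1/4460) = 11/892 ≈ 0.012332)
q = 10204491/892 (q = (16280 - 4840) + 11/892 = 11440 + 11/892 = 10204491/892 ≈ 11440.)
-13862/q + U(I(-14))/(-25017) = -13862/10204491/892 - 18/(-25017) = -13862*892/10204491 - 18*(-1/25017) = -426376/351879 + 6/8339 = -3553438190/2934318981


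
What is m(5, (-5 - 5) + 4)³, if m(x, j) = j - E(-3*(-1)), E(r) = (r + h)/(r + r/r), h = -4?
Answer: -12167/64 ≈ -190.11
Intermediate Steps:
E(r) = (-4 + r)/(1 + r) (E(r) = (r - 4)/(r + r/r) = (-4 + r)/(r + 1) = (-4 + r)/(1 + r))
m(x, j) = ¼ + j (m(x, j) = j - (-4 - 3*(-1))/(1 - 3*(-1)) = j - (-4 + 3)/(1 + 3) = j - (-1)/4 = j - 1*(-¼) = j + ¼ = ¼ + j)
m(5, (-5 - 5) + 4)³ = (¼ + ((-5 - 5) + 4))³ = (¼ + (-10 + 4))³ = (¼ - 6)³ = (-23/4)³ = -12167/64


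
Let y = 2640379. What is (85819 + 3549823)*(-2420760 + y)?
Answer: 798456060398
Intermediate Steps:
(85819 + 3549823)*(-2420760 + y) = (85819 + 3549823)*(-2420760 + 2640379) = 3635642*219619 = 798456060398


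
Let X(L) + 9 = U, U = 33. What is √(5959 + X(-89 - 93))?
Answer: √5983 ≈ 77.350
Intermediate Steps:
X(L) = 24 (X(L) = -9 + 33 = 24)
√(5959 + X(-89 - 93)) = √(5959 + 24) = √5983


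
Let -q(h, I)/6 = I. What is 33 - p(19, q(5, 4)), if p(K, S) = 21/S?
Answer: 271/8 ≈ 33.875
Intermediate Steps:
q(h, I) = -6*I
33 - p(19, q(5, 4)) = 33 - 21/((-6*4)) = 33 - 21/(-24) = 33 - 21*(-1)/24 = 33 - 1*(-7/8) = 33 + 7/8 = 271/8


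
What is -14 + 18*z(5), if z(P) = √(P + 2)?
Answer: -14 + 18*√7 ≈ 33.624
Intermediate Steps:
z(P) = √(2 + P)
-14 + 18*z(5) = -14 + 18*√(2 + 5) = -14 + 18*√7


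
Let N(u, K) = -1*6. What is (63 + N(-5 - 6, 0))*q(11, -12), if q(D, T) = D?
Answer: 627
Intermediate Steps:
N(u, K) = -6
(63 + N(-5 - 6, 0))*q(11, -12) = (63 - 6)*11 = 57*11 = 627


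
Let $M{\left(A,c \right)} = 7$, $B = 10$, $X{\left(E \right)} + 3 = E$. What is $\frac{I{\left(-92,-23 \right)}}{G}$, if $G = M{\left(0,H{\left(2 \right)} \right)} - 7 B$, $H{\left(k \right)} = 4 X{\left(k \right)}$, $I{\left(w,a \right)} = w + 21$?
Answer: $\frac{71}{63} \approx 1.127$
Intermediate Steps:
$X{\left(E \right)} = -3 + E$
$I{\left(w,a \right)} = 21 + w$
$H{\left(k \right)} = -12 + 4 k$ ($H{\left(k \right)} = 4 \left(-3 + k\right) = -12 + 4 k$)
$G = -63$ ($G = 7 - 70 = -63$)
$\frac{I{\left(-92,-23 \right)}}{G} = \frac{21 - 92}{-63} = \left(-71\right) \left(- \frac{1}{63}\right) = \frac{71}{63}$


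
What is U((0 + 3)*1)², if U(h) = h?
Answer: 9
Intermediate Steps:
U((0 + 3)*1)² = ((0 + 3)*1)² = (3*1)² = 3² = 9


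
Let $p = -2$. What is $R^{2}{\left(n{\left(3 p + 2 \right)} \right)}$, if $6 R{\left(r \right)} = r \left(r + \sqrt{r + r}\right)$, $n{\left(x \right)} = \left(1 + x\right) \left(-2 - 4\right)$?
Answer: $5184$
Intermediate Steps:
$n{\left(x \right)} = -6 - 6 x$ ($n{\left(x \right)} = \left(1 + x\right) \left(-2 - 4\right) = \left(1 + x\right) \left(-6\right) = -6 - 6 x$)
$R{\left(r \right)} = \frac{r \left(r + \sqrt{2} \sqrt{r}\right)}{6}$ ($R{\left(r \right)} = \frac{r \left(r + \sqrt{r + r}\right)}{6} = \frac{r \left(r + \sqrt{2 r}\right)}{6} = \frac{r \left(r + \sqrt{2} \sqrt{r}\right)}{6}$)
$R^{2}{\left(n{\left(3 p + 2 \right)} \right)} = \left(\frac{\left(-6 - 6 \left(3 \left(-2\right) + 2\right)\right)^{2}}{6} + \frac{\sqrt{2} \left(-6 - 6 \left(3 \left(-2\right) + 2\right)\right)^{\frac{3}{2}}}{6}\right)^{2} = \left(\frac{\left(-6 - 6 \left(-6 + 2\right)\right)^{2}}{6} + \frac{\sqrt{2} \left(-6 - 6 \left(-6 + 2\right)\right)^{\frac{3}{2}}}{6}\right)^{2} = \left(\frac{\left(-6 - -24\right)^{2}}{6} + \frac{\sqrt{2} \left(-6 - -24\right)^{\frac{3}{2}}}{6}\right)^{2} = \left(\frac{\left(-6 + 24\right)^{2}}{6} + \frac{\sqrt{2} \left(-6 + 24\right)^{\frac{3}{2}}}{6}\right)^{2} = \left(\frac{18^{2}}{6} + \frac{\sqrt{2} \cdot 18^{\frac{3}{2}}}{6}\right)^{2} = \left(\frac{1}{6} \cdot 324 + \frac{\sqrt{2} \cdot 54 \sqrt{2}}{6}\right)^{2} = \left(54 + 18\right)^{2} = 72^{2} = 5184$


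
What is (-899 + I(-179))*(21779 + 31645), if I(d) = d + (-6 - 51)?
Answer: -60636240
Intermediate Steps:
I(d) = -57 + d (I(d) = d - 57 = -57 + d)
(-899 + I(-179))*(21779 + 31645) = (-899 + (-57 - 179))*(21779 + 31645) = (-899 - 236)*53424 = -1135*53424 = -60636240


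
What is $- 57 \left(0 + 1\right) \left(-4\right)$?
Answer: $228$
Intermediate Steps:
$- 57 \left(0 + 1\right) \left(-4\right) = - 57 \cdot 1 \left(-4\right) = \left(-57\right) \left(-4\right) = 228$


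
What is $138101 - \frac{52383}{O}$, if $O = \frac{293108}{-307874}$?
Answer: $\frac{28302935825}{146554} \approx 1.9312 \cdot 10^{5}$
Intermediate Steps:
$O = - \frac{146554}{153937}$ ($O = 293108 \left(- \frac{1}{307874}\right) = - \frac{146554}{153937} \approx -0.95204$)
$138101 - \frac{52383}{O} = 138101 - \frac{52383}{- \frac{146554}{153937}} = 138101 - - \frac{8063681871}{146554} = 138101 + \frac{8063681871}{146554} = \frac{28302935825}{146554}$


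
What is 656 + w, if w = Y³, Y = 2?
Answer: 664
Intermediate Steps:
w = 8 (w = 2³ = 8)
656 + w = 656 + 8 = 664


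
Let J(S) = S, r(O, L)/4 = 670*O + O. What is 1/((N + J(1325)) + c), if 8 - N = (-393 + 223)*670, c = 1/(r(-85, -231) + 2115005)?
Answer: 1886865/217429114546 ≈ 8.6781e-6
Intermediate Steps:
r(O, L) = 2684*O (r(O, L) = 4*(670*O + O) = 4*(671*O) = 2684*O)
c = 1/1886865 (c = 1/(2684*(-85) + 2115005) = 1/(-228140 + 2115005) = 1/1886865 ≈ 5.2998e-7)
N = 113908 (N = 8 - (-393 + 223)*670 = 8 - (-170)*670 = 8 - 1*(-113900) = 8 + 113900 = 113908)
1/((N + J(1325)) + c) = 1/((113908 + 1325) + 1/1886865) = 1/(115233 + 1/1886865) = 1/(217429114546/1886865) = 1886865/217429114546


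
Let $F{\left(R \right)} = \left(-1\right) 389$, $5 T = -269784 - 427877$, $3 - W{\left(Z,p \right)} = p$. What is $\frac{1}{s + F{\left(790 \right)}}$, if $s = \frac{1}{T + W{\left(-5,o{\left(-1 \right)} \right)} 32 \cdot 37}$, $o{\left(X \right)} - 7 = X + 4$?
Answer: $- \frac{739101}{287510294} \approx -0.0025707$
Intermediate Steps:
$o{\left(X \right)} = 11 + X$ ($o{\left(X \right)} = 7 + \left(X + 4\right) = 7 + \left(4 + X\right) = 11 + X$)
$W{\left(Z,p \right)} = 3 - p$
$T = - \frac{697661}{5}$ ($T = \frac{-269784 - 427877}{5} = \frac{1}{5} \left(-697661\right) = - \frac{697661}{5} \approx -1.3953 \cdot 10^{5}$)
$F{\left(R \right)} = -389$
$s = - \frac{5}{739101}$ ($s = \frac{1}{- \frac{697661}{5} + \left(3 - \left(11 - 1\right)\right) 32 \cdot 37} = \frac{1}{- \frac{697661}{5} + \left(3 - 10\right) 32 \cdot 37} = \frac{1}{- \frac{697661}{5} + \left(-7\right) 32 \cdot 37} = \frac{1}{- \frac{697661}{5} - 8288} = \frac{1}{- \frac{739101}{5}} = - \frac{5}{739101} \approx -6.765 \cdot 10^{-6}$)
$\frac{1}{s + F{\left(790 \right)}} = \frac{1}{- \frac{5}{739101} - 389} = \frac{1}{- \frac{287510294}{739101}} = - \frac{739101}{287510294}$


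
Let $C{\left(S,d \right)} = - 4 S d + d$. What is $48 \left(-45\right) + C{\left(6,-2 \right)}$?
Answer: $-2114$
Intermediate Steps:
$C{\left(S,d \right)} = d - 4 S d$ ($C{\left(S,d \right)} = - 4 S d + d = d - 4 S d$)
$48 \left(-45\right) + C{\left(6,-2 \right)} = 48 \left(-45\right) - 2 \left(1 - 24\right) = -2160 - 2 \left(1 - 24\right) = -2160 - -46 = -2160 + 46 = -2114$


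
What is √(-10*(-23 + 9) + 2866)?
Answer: 3*√334 ≈ 54.827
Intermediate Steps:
√(-10*(-23 + 9) + 2866) = √(-10*(-14) + 2866) = √(140 + 2866) = √3006 = 3*√334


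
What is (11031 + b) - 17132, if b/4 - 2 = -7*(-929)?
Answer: 19919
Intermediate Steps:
b = 26020 (b = 8 + 4*(-7*(-929)) = 8 + 4*6503 = 8 + 26012 = 26020)
(11031 + b) - 17132 = (11031 + 26020) - 17132 = 37051 - 17132 = 19919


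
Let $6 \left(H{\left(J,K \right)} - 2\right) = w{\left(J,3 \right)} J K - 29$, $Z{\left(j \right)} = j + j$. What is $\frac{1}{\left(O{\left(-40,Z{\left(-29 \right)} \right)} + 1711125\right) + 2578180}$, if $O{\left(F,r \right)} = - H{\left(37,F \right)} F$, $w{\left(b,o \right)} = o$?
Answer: $\frac{3}{12778775} \approx 2.3476 \cdot 10^{-7}$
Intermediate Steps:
$Z{\left(j \right)} = 2 j$
$H{\left(J,K \right)} = - \frac{17}{6} + \frac{J K}{2}$ ($H{\left(J,K \right)} = 2 + \frac{3 J K - 29}{6} = 2 + \frac{-29 + 3 J K}{6} = 2 + \left(- \frac{29}{6} + \frac{J K}{2}\right) = - \frac{17}{6} + \frac{J K}{2}$)
$O{\left(F,r \right)} = F \left(\frac{17}{6} - \frac{37 F}{2}\right)$ ($O{\left(F,r \right)} = - (- \frac{17}{6} + \frac{1}{2} \cdot 37 F) F = - (- \frac{17}{6} + \frac{37 F}{2}) F = \left(\frac{17}{6} - \frac{37 F}{2}\right) F = F \left(\frac{17}{6} - \frac{37 F}{2}\right)$)
$\frac{1}{\left(O{\left(-40,Z{\left(-29 \right)} \right)} + 1711125\right) + 2578180} = \frac{1}{\left(\frac{1}{6} \left(-40\right) \left(17 - -4440\right) + 1711125\right) + 2578180} = \frac{1}{\left(\frac{1}{6} \left(-40\right) \left(17 + 4440\right) + 1711125\right) + 2578180} = \frac{1}{\left(\frac{1}{6} \left(-40\right) 4457 + 1711125\right) + 2578180} = \frac{1}{\left(- \frac{89140}{3} + 1711125\right) + 2578180} = \frac{1}{\frac{5044235}{3} + 2578180} = \frac{1}{\frac{12778775}{3}} = \frac{3}{12778775}$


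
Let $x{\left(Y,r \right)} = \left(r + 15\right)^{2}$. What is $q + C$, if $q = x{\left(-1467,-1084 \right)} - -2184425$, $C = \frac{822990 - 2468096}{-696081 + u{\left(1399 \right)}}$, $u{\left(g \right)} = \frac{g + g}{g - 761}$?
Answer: $\frac{369398492839327}{111024220} \approx 3.3272 \cdot 10^{6}$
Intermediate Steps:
$x{\left(Y,r \right)} = \left(15 + r\right)^{2}$
$u{\left(g \right)} = \frac{2 g}{-761 + g}$
$C = \frac{262394407}{111024220}$ ($C = \frac{822990 - 2468096}{-696081 + 2 \cdot 1399 \frac{1}{-761 + 1399}} = - \frac{1645106}{-696081 + 2 \cdot 1399 \cdot \frac{1}{638}} = - \frac{1645106}{-696081 + \frac{1399}{319}} = - \frac{1645106}{- \frac{222048440}{319}} = \left(-1645106\right) \left(- \frac{319}{222048440}\right) = \frac{262394407}{111024220} \approx 2.3634$)
$q = 3327186$ ($q = \left(15 - 1084\right)^{2} - -2184425 = \left(-1069\right)^{2} + 2184425 = 1142761 + 2184425 = 3327186$)
$q + C = 3327186 + \frac{262394407}{111024220} = \frac{369398492839327}{111024220}$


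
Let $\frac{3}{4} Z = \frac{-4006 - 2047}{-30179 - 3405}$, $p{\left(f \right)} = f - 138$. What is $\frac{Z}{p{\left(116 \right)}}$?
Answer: $- \frac{6053}{554136} \approx -0.010923$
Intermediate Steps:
$p{\left(f \right)} = -138 + f$ ($p{\left(f \right)} = f - 138 = -138 + f$)
$Z = \frac{6053}{25188}$ ($Z = \frac{4 \frac{-4006 - 2047}{-30179 - 3405}}{3} = \frac{4 \frac{-4006 - 2047}{-33584}}{3} = \frac{4 \left(\left(-6053\right) \left(- \frac{1}{33584}\right)\right)}{3} = \frac{4}{3} \cdot \frac{6053}{33584} = \frac{6053}{25188} \approx 0.24031$)
$\frac{Z}{p{\left(116 \right)}} = \frac{6053}{25188 \left(-138 + 116\right)} = \frac{6053}{25188 \left(-22\right)} = \frac{6053}{25188} \left(- \frac{1}{22}\right) = - \frac{6053}{554136}$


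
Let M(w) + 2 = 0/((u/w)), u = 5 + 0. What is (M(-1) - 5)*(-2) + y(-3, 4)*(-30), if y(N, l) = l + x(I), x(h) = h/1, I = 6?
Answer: -286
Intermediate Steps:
u = 5
x(h) = h (x(h) = h*1 = h)
M(w) = -2 (M(w) = -2 + 0/((5/w)) = -2 + 0*(w/5) = -2 + 0 = -2)
y(N, l) = 6 + l (y(N, l) = l + 6 = 6 + l)
(M(-1) - 5)*(-2) + y(-3, 4)*(-30) = (-2 - 5)*(-2) + (6 + 4)*(-30) = -7*(-2) + 10*(-30) = 14 - 300 = -286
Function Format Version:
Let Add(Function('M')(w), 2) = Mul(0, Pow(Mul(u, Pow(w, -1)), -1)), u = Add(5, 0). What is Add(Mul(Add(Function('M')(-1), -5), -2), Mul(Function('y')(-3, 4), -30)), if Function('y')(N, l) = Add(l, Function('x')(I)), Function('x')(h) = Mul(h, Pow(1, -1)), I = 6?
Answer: -286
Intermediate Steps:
u = 5
Function('x')(h) = h (Function('x')(h) = Mul(h, 1) = h)
Function('M')(w) = -2 (Function('M')(w) = Add(-2, Mul(0, Pow(Mul(5, Pow(w, -1)), -1))) = Add(-2, Mul(0, Mul(Rational(1, 5), w))) = Add(-2, 0) = -2)
Function('y')(N, l) = Add(6, l) (Function('y')(N, l) = Add(l, 6) = Add(6, l))
Add(Mul(Add(Function('M')(-1), -5), -2), Mul(Function('y')(-3, 4), -30)) = Add(Mul(Add(-2, -5), -2), Mul(Add(6, 4), -30)) = Add(Mul(-7, -2), Mul(10, -30)) = Add(14, -300) = -286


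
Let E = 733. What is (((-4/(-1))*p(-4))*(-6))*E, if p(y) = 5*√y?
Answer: -175920*I ≈ -1.7592e+5*I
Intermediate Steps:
(((-4/(-1))*p(-4))*(-6))*E = (((-4/(-1))*(5*√(-4)))*(-6))*733 = (((-4*(-1))*(5*(2*I)))*(-6))*733 = ((4*(10*I))*(-6))*733 = ((40*I)*(-6))*733 = -240*I*733 = -175920*I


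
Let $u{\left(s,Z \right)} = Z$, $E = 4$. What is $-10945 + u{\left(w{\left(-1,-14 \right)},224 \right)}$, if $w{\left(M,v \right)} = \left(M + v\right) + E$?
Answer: $-10721$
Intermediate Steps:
$w{\left(M,v \right)} = 4 + M + v$ ($w{\left(M,v \right)} = \left(M + v\right) + 4 = 4 + M + v$)
$-10945 + u{\left(w{\left(-1,-14 \right)},224 \right)} = -10945 + 224 = -10721$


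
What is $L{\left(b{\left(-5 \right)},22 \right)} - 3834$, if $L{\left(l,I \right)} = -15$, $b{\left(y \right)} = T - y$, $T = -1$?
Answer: $-3849$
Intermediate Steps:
$b{\left(y \right)} = -1 - y$
$L{\left(b{\left(-5 \right)},22 \right)} - 3834 = -15 - 3834 = -3849$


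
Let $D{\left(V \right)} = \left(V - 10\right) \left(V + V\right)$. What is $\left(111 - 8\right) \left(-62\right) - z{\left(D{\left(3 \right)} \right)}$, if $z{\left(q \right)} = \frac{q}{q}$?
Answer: $-6387$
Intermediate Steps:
$D{\left(V \right)} = 2 V \left(-10 + V\right)$ ($D{\left(V \right)} = \left(-10 + V\right) 2 V = 2 V \left(-10 + V\right)$)
$z{\left(q \right)} = 1$
$\left(111 - 8\right) \left(-62\right) - z{\left(D{\left(3 \right)} \right)} = \left(111 - 8\right) \left(-62\right) - 1 = 103 \left(-62\right) - 1 = -6386 - 1 = -6387$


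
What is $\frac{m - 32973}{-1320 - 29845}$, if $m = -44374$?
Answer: $\frac{77347}{31165} \approx 2.4819$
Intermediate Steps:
$\frac{m - 32973}{-1320 - 29845} = \frac{-44374 - 32973}{-1320 - 29845} = - \frac{77347}{-31165} = \left(-77347\right) \left(- \frac{1}{31165}\right) = \frac{77347}{31165}$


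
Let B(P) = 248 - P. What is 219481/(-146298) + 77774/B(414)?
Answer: -5707307249/12142734 ≈ -470.02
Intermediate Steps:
219481/(-146298) + 77774/B(414) = 219481/(-146298) + 77774/(248 - 1*414) = 219481*(-1/146298) + 77774/(248 - 414) = -219481/146298 + 77774/(-166) = -219481/146298 + 77774*(-1/166) = -219481/146298 - 38887/83 = -5707307249/12142734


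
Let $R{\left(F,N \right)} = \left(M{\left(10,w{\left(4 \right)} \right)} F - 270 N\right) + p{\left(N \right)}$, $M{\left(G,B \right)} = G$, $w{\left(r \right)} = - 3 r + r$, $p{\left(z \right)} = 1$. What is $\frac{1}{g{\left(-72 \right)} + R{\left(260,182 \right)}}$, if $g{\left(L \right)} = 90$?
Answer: $- \frac{1}{46449} \approx -2.1529 \cdot 10^{-5}$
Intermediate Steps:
$w{\left(r \right)} = - 2 r$
$R{\left(F,N \right)} = 1 - 270 N + 10 F$ ($R{\left(F,N \right)} = \left(10 F - 270 N\right) + 1 = \left(- 270 N + 10 F\right) + 1 = 1 - 270 N + 10 F$)
$\frac{1}{g{\left(-72 \right)} + R{\left(260,182 \right)}} = \frac{1}{90 + \left(1 - 49140 + 10 \cdot 260\right)} = \frac{1}{90 + \left(1 - 49140 + 2600\right)} = \frac{1}{90 - 46539} = \frac{1}{-46449} = - \frac{1}{46449}$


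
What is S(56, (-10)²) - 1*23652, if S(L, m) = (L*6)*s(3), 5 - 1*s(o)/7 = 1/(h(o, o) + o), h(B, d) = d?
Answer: -12284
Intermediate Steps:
s(o) = 35 - 7/(2*o) (s(o) = 35 - 7/(o + o) = 35 - 7*1/(2*o) = 35 - 7/(2*o))
S(L, m) = 203*L (S(L, m) = (L*6)*(35 - 7/2/3) = (6*L)*(35 - 7/2*⅓) = (6*L)*(35 - 7/6) = (6*L)*(203/6) = 203*L)
S(56, (-10)²) - 1*23652 = 203*56 - 1*23652 = 11368 - 23652 = -12284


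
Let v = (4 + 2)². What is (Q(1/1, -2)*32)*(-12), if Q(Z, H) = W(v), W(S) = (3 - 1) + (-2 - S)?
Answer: 13824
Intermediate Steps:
v = 36 (v = 6² = 36)
W(S) = -S (W(S) = 2 + (-2 - S) = -S)
Q(Z, H) = -36 (Q(Z, H) = -1*36 = -36)
(Q(1/1, -2)*32)*(-12) = -36*32*(-12) = -1152*(-12) = 13824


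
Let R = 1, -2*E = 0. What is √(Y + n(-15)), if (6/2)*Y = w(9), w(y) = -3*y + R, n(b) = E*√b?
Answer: I*√78/3 ≈ 2.9439*I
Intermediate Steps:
E = 0 (E = -½*0 = 0)
n(b) = 0 (n(b) = 0*√b = 0)
w(y) = 1 - 3*y (w(y) = -3*y + 1 = 1 - 3*y)
Y = -26/3 (Y = (1 - 3*9)/3 = (1 - 27)/3 = (⅓)*(-26) = -26/3 ≈ -8.6667)
√(Y + n(-15)) = √(-26/3 + 0) = √(-26/3) = I*√78/3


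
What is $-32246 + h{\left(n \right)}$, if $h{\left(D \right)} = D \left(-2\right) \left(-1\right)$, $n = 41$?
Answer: $-32164$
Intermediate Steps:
$h{\left(D \right)} = 2 D$ ($h{\left(D \right)} = - 2 D \left(-1\right) = 2 D$)
$-32246 + h{\left(n \right)} = -32246 + 2 \cdot 41 = -32246 + 82 = -32164$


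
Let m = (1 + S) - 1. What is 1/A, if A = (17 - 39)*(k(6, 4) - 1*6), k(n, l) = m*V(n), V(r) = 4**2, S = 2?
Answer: -1/572 ≈ -0.0017483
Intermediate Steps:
V(r) = 16
m = 2 (m = (1 + 2) - 1 = 3 - 1 = 2)
k(n, l) = 32 (k(n, l) = 2*16 = 32)
A = -572 (A = (17 - 39)*(32 - 1*6) = -22*(32 - 6) = -22*26 = -572)
1/A = 1/(-572) = -1/572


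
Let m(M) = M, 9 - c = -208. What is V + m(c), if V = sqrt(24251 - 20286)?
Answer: 217 + sqrt(3965) ≈ 279.97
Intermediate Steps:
c = 217 (c = 9 - 1*(-208) = 9 + 208 = 217)
V = sqrt(3965) ≈ 62.968
V + m(c) = sqrt(3965) + 217 = 217 + sqrt(3965)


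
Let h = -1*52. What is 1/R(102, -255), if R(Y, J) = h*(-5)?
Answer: 1/260 ≈ 0.0038462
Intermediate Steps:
h = -52
R(Y, J) = 260 (R(Y, J) = -52*(-5) = 260)
1/R(102, -255) = 1/260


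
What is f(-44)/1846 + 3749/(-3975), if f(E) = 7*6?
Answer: -3376852/3668925 ≈ -0.92039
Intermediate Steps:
f(E) = 42
f(-44)/1846 + 3749/(-3975) = 42/1846 + 3749/(-3975) = 42*(1/1846) + 3749*(-1/3975) = 21/923 - 3749/3975 = -3376852/3668925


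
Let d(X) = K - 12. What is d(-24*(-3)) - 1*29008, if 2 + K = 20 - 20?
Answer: -29022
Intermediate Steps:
K = -2 (K = -2 + (20 - 20) = -2 + 0 = -2)
d(X) = -14 (d(X) = -2 - 12 = -14)
d(-24*(-3)) - 1*29008 = -14 - 1*29008 = -14 - 29008 = -29022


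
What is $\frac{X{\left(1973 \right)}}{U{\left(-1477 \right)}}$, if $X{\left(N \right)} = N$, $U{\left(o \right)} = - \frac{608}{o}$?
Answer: $\frac{2914121}{608} \approx 4793.0$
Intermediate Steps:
$\frac{X{\left(1973 \right)}}{U{\left(-1477 \right)}} = \frac{1973}{\left(-608\right) \frac{1}{-1477}} = \frac{1973}{\left(-608\right) \left(- \frac{1}{1477}\right)} = \frac{1973}{\frac{608}{1477}} = 1973 \cdot \frac{1477}{608} = \frac{2914121}{608}$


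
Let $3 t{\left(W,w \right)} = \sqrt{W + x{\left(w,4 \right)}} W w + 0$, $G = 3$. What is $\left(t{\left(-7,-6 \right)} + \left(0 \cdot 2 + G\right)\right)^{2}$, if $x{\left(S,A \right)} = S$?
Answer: $-2539 + 84 i \sqrt{13} \approx -2539.0 + 302.87 i$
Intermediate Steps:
$t{\left(W,w \right)} = \frac{W w \sqrt{W + w}}{3}$ ($t{\left(W,w \right)} = \frac{\sqrt{W + w} W w + 0}{3} = \frac{W \sqrt{W + w} w + 0}{3} = \frac{W w \sqrt{W + w} + 0}{3} = \frac{W w \sqrt{W + w}}{3}$)
$\left(t{\left(-7,-6 \right)} + \left(0 \cdot 2 + G\right)\right)^{2} = \left(\frac{1}{3} \left(-7\right) \left(-6\right) \sqrt{-7 - 6} + \left(0 \cdot 2 + 3\right)\right)^{2} = \left(\frac{1}{3} \left(-7\right) \left(-6\right) \sqrt{-13} + \left(0 + 3\right)\right)^{2} = \left(\frac{1}{3} \left(-7\right) \left(-6\right) i \sqrt{13} + 3\right)^{2} = \left(14 i \sqrt{13} + 3\right)^{2} = \left(3 + 14 i \sqrt{13}\right)^{2}$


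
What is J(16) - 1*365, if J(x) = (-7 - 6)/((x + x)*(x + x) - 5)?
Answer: -371948/1019 ≈ -365.01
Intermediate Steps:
J(x) = -13/(-5 + 4*x²) (J(x) = -13/((2*x)*(2*x) - 5) = -13/(4*x² - 5) = -13/(-5 + 4*x²))
J(16) - 1*365 = -13/(-5 + 4*16²) - 1*365 = -13/(-5 + 4*256) - 365 = -13/(-5 + 1024) - 365 = -13/1019 - 365 = -371948/1019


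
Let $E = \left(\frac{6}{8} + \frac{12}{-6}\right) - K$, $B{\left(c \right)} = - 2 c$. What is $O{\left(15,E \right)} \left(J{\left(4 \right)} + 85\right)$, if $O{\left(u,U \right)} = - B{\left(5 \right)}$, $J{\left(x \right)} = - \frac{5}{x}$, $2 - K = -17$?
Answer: $\frac{1675}{2} \approx 837.5$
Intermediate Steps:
$K = 19$ ($K = 2 - -17 = 2 + 17 = 19$)
$E = - \frac{81}{4}$ ($E = \left(\frac{6}{8} + \frac{12}{-6}\right) - 19 = \left(6 \cdot \frac{1}{8} + 12 \left(- \frac{1}{6}\right)\right) - 19 = \left(\frac{3}{4} - 2\right) - 19 = - \frac{5}{4} - 19 = - \frac{81}{4} \approx -20.25$)
$O{\left(u,U \right)} = 10$ ($O{\left(u,U \right)} = - \left(-2\right) 5 = \left(-1\right) \left(-10\right) = 10$)
$O{\left(15,E \right)} \left(J{\left(4 \right)} + 85\right) = 10 \left(- \frac{5}{4} + 85\right) = 10 \cdot \frac{335}{4} = \frac{1675}{2}$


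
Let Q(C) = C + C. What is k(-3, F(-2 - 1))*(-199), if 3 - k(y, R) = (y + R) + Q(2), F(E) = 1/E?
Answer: -1393/3 ≈ -464.33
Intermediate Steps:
Q(C) = 2*C
k(y, R) = -1 - R - y (k(y, R) = 3 - ((y + R) + 2*2) = 3 - ((R + y) + 4) = 3 - (4 + R + y) = 3 + (-4 - R - y) = -1 - R - y)
k(-3, F(-2 - 1))*(-199) = (-1 - 1/(-2 - 1) - 1*(-3))*(-199) = (-1 - 1/(-3) + 3)*(-199) = (-1 - 1*(-⅓) + 3)*(-199) = (-1 + ⅓ + 3)*(-199) = (7/3)*(-199) = -1393/3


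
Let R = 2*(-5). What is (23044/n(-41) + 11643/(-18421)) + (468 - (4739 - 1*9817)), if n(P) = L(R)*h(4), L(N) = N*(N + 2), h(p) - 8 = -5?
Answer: 6235196761/1105260 ≈ 5641.4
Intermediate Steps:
h(p) = 3 (h(p) = 8 - 5 = 3)
R = -10
L(N) = N*(2 + N)
n(P) = 240 (n(P) = -10*(2 - 10)*3 = -10*(-8)*3 = 80*3 = 240)
(23044/n(-41) + 11643/(-18421)) + (468 - (4739 - 1*9817)) = (23044/240 + 11643/(-18421)) + (468 - (4739 - 1*9817)) = (23044*(1/240) + 11643*(-1/18421)) + (468 - (4739 - 9817)) = (5761/60 - 11643/18421) + (468 - 1*(-5078)) = 105424801/1105260 + (468 + 5078) = 105424801/1105260 + 5546 = 6235196761/1105260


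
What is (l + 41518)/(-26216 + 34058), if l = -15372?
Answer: 13073/3921 ≈ 3.3341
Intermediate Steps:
(l + 41518)/(-26216 + 34058) = (-15372 + 41518)/(-26216 + 34058) = 26146/7842 = 26146*(1/7842) = 13073/3921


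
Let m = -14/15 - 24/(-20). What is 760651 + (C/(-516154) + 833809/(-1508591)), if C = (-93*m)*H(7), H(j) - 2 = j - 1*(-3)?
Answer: 24274266115671484/31912511435 ≈ 7.6065e+5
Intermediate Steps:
H(j) = 5 + j (H(j) = 2 + (j - 1*(-3)) = 2 + (j + 3) = 2 + (3 + j) = 5 + j)
m = 4/15 (m = -14*1/15 - 24*(-1/20) = -14/15 + 6/5 = 4/15 ≈ 0.26667)
C = -1488/5 (C = (-93*4/15)*(5 + 7) = -124/5*12 = -1488/5 ≈ -297.60)
760651 + (C/(-516154) + 833809/(-1508591)) = 760651 + (-1488/5/(-516154) + 833809/(-1508591)) = 760651 + (-1488/5*(-1/516154) + 833809*(-1/1508591)) = 760651 + (744/1290385 - 13669/24731) = 760651 - 17619872701/31912511435 = 24274266115671484/31912511435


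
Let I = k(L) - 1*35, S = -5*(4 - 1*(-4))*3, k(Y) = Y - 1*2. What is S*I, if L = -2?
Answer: 4680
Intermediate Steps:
k(Y) = -2 + Y (k(Y) = Y - 2 = -2 + Y)
S = -120 (S = -5*(4 + 4)*3 = -5*8*3 = -40*3 = -120)
I = -39 (I = (-2 - 2) - 1*35 = -4 - 35 = -39)
S*I = -120*(-39) = 4680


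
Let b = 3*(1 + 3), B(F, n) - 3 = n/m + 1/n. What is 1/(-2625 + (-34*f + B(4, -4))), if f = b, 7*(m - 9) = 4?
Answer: -268/812219 ≈ -0.00032996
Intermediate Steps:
m = 67/7 (m = 9 + (1/7)*4 = 9 + 4/7 = 67/7 ≈ 9.5714)
B(F, n) = 3 + 1/n + 7*n/67 (B(F, n) = 3 + (n/(67/7) + 1/n) = 3 + (n*(7/67) + 1/n) = 3 + (7*n/67 + 1/n) = 3 + (1/n + 7*n/67) = 3 + 1/n + 7*n/67)
b = 12 (b = 3*4 = 12)
f = 12
1/(-2625 + (-34*f + B(4, -4))) = 1/(-2625 + (-34*12 + (3 + 1/(-4) + (7/67)*(-4)))) = 1/(-2625 + (-408 + (3 - 1/4 - 28/67))) = 1/(-2625 + (-408 + 625/268)) = 1/(-2625 - 108719/268) = 1/(-812219/268) = -268/812219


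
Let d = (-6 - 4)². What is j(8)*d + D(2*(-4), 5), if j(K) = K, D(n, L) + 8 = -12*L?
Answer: 732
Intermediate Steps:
D(n, L) = -8 - 12*L
d = 100 (d = (-10)² = 100)
j(8)*d + D(2*(-4), 5) = 8*100 + (-8 - 12*5) = 800 + (-8 - 60) = 800 - 68 = 732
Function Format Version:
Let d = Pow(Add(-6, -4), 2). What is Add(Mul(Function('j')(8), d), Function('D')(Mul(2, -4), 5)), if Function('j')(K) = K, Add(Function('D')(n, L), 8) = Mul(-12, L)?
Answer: 732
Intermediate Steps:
Function('D')(n, L) = Add(-8, Mul(-12, L))
d = 100 (d = Pow(-10, 2) = 100)
Add(Mul(Function('j')(8), d), Function('D')(Mul(2, -4), 5)) = Add(Mul(8, 100), Add(-8, Mul(-12, 5))) = Add(800, Add(-8, -60)) = Add(800, -68) = 732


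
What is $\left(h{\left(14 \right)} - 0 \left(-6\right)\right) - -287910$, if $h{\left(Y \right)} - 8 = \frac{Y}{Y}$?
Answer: $287919$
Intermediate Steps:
$h{\left(Y \right)} = 9$ ($h{\left(Y \right)} = 8 + \frac{Y}{Y} = 8 + 1 = 9$)
$\left(h{\left(14 \right)} - 0 \left(-6\right)\right) - -287910 = \left(9 - 0 \left(-6\right)\right) - -287910 = \left(9 - 0\right) + 287910 = \left(9 + 0\right) + 287910 = 9 + 287910 = 287919$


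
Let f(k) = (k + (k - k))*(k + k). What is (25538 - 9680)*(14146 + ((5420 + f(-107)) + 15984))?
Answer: 926868384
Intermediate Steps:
f(k) = 2*k² (f(k) = (k + 0)*(2*k) = k*(2*k) = 2*k²)
(25538 - 9680)*(14146 + ((5420 + f(-107)) + 15984)) = (25538 - 9680)*(14146 + ((5420 + 2*(-107)²) + 15984)) = 15858*(14146 + ((5420 + 2*11449) + 15984)) = 15858*(14146 + ((5420 + 22898) + 15984)) = 15858*(14146 + (28318 + 15984)) = 15858*(14146 + 44302) = 15858*58448 = 926868384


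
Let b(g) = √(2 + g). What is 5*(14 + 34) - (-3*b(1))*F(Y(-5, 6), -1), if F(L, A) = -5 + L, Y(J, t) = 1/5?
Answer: 240 - 72*√3/5 ≈ 215.06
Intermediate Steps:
Y(J, t) = ⅕
5*(14 + 34) - (-3*b(1))*F(Y(-5, 6), -1) = 5*(14 + 34) - (-3*√(2 + 1))*(-5 + ⅕) = 5*48 - (-3*√3)*(-24)/5 = 240 - 72*√3/5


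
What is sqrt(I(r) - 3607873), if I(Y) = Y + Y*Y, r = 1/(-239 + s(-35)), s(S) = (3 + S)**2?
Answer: I*sqrt(2223261538639)/785 ≈ 1899.4*I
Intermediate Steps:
r = 1/785 (r = 1/(-239 + (3 - 35)**2) = 1/(-239 + (-32)**2) = 1/(-239 + 1024) = 1/785 ≈ 0.0012739)
I(Y) = Y + Y**2
sqrt(I(r) - 3607873) = sqrt((1 + 1/785)/785 - 3607873) = sqrt((1/785)*(786/785) - 3607873) = sqrt(786/616225 - 3607873) = sqrt(-2223261538639/616225) = I*sqrt(2223261538639)/785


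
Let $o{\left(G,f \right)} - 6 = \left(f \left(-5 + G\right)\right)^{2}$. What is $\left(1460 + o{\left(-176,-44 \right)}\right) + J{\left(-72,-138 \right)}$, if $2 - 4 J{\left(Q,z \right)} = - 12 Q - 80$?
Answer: $\frac{126853133}{2} \approx 6.3427 \cdot 10^{7}$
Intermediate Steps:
$J{\left(Q,z \right)} = \frac{41}{2} + 3 Q$ ($J{\left(Q,z \right)} = \frac{1}{2} - \frac{- 12 Q - 80}{4} = \frac{1}{2} - \frac{-80 - 12 Q}{4} = \frac{1}{2} + \left(20 + 3 Q\right) = \frac{41}{2} + 3 Q$)
$o{\left(G,f \right)} = 6 + f^{2} \left(-5 + G\right)^{2}$ ($o{\left(G,f \right)} = 6 + \left(f \left(-5 + G\right)\right)^{2} = 6 + f^{2} \left(-5 + G\right)^{2}$)
$\left(1460 + o{\left(-176,-44 \right)}\right) + J{\left(-72,-138 \right)} = \left(1460 + \left(6 + \left(-44\right)^{2} \left(-5 - 176\right)^{2}\right)\right) + \left(\frac{41}{2} + 3 \left(-72\right)\right) = \left(1460 + \left(6 + 1936 \left(-181\right)^{2}\right)\right) + \left(\frac{41}{2} - 216\right) = \left(1460 + \left(6 + 1936 \cdot 32761\right)\right) - \frac{391}{2} = \left(1460 + \left(6 + 63425296\right)\right) - \frac{391}{2} = \left(1460 + 63425302\right) - \frac{391}{2} = 63426762 - \frac{391}{2} = \frac{126853133}{2}$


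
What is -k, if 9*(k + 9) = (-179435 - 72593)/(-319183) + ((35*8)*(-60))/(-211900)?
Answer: 54196580861/6087138993 ≈ 8.9035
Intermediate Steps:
k = -54196580861/6087138993 (k = -9 + ((-179435 - 72593)/(-319183) + ((35*8)*(-60))/(-211900))/9 = -9 + (-252028*(-1/319183) + (280*(-60))*(-1/211900))/9 = -9 + (252028/319183 - 16800*(-1/211900))/9 = -9 + (252028/319183 + 168/2119)/9 = -9 + (1/9)*(587670076/676348777) = -9 + 587670076/6087138993 = -54196580861/6087138993 ≈ -8.9035)
-k = -1*(-54196580861/6087138993) = 54196580861/6087138993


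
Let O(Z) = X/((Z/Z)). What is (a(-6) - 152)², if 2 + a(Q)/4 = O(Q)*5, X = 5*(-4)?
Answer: 313600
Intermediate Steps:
X = -20
O(Z) = -20 (O(Z) = -20/(Z/Z) = -20/1 = -20*1 = -20)
a(Q) = -408 (a(Q) = -8 + 4*(-20*5) = -8 + 4*(-100) = -8 - 400 = -408)
(a(-6) - 152)² = (-408 - 152)² = (-560)² = 313600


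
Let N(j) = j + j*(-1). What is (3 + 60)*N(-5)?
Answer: 0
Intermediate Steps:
N(j) = 0 (N(j) = j - j = 0)
(3 + 60)*N(-5) = (3 + 60)*0 = 63*0 = 0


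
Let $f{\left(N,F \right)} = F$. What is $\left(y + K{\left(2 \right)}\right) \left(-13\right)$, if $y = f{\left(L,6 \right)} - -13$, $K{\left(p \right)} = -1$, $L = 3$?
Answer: $-234$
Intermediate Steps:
$y = 19$ ($y = 6 - -13 = 6 + 13 = 19$)
$\left(y + K{\left(2 \right)}\right) \left(-13\right) = \left(19 - 1\right) \left(-13\right) = 18 \left(-13\right) = -234$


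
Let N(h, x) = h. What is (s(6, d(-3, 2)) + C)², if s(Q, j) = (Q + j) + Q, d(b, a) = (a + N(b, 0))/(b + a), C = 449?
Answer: 213444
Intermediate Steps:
d(b, a) = 1 (d(b, a) = (a + b)/(b + a) = (a + b)/(a + b) = 1)
s(Q, j) = j + 2*Q
(s(6, d(-3, 2)) + C)² = ((1 + 2*6) + 449)² = ((1 + 12) + 449)² = (13 + 449)² = 462² = 213444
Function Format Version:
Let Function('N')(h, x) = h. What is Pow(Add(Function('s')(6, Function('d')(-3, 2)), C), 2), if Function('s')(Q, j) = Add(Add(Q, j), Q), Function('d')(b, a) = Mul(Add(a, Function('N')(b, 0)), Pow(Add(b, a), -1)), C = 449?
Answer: 213444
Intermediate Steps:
Function('d')(b, a) = 1 (Function('d')(b, a) = Mul(Add(a, b), Pow(Add(b, a), -1)) = Mul(Add(a, b), Pow(Add(a, b), -1)) = 1)
Function('s')(Q, j) = Add(j, Mul(2, Q))
Pow(Add(Function('s')(6, Function('d')(-3, 2)), C), 2) = Pow(Add(Add(1, Mul(2, 6)), 449), 2) = Pow(Add(Add(1, 12), 449), 2) = Pow(Add(13, 449), 2) = Pow(462, 2) = 213444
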